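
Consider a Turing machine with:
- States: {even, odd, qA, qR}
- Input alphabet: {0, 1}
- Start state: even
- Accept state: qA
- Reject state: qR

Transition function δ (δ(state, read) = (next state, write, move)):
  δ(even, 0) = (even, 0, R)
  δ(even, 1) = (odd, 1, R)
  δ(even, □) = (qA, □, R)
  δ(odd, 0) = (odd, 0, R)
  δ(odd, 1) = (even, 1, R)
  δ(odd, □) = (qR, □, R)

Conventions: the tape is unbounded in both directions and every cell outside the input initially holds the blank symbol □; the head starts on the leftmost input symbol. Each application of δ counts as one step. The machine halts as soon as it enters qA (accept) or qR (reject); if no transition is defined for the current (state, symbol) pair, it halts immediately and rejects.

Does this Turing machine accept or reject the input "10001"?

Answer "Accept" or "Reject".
Step 0: [even]10001 (head at position 0)
Step 1: δ(even, 1) = (odd, 1, R)  ⊢  1[odd]0001 (head at position 1)
Step 2: δ(odd, 0) = (odd, 0, R)  ⊢  10[odd]001 (head at position 2)
Step 3: δ(odd, 0) = (odd, 0, R)  ⊢  100[odd]01 (head at position 3)
Step 4: δ(odd, 0) = (odd, 0, R)  ⊢  1000[odd]1 (head at position 4)
Step 5: δ(odd, 1) = (even, 1, R)  ⊢  10001[even]□ (head at position 5)
Step 6: δ(even, □) = (qA, □, R)  ⊢  10001□[qA]□ (head at position 6)
The machine is in qA, so it halts and accepts.

Final answer: Accept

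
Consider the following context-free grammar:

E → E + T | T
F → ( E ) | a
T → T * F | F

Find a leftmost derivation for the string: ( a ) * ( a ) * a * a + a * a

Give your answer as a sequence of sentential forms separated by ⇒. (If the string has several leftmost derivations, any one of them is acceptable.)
Start with E.
Step 1: the leftmost non-terminal is E; apply E → E + T:  E + T
Step 2: the leftmost non-terminal is E; apply E → T:  T + T
Step 3: the leftmost non-terminal is T; apply T → T * F:  T * F + T
Step 4: the leftmost non-terminal is T; apply T → T * F:  T * F * F + T
Step 5: the leftmost non-terminal is T; apply T → T * F:  T * F * F * F + T
Step 6: the leftmost non-terminal is T; apply T → F:  F * F * F * F + T
Step 7: the leftmost non-terminal is F; apply F → ( E ):  ( E ) * F * F * F + T
Step 8: the leftmost non-terminal is E; apply E → T:  ( T ) * F * F * F + T
Step 9: the leftmost non-terminal is T; apply T → F:  ( F ) * F * F * F + T
Step 10: the leftmost non-terminal is F; apply F → a:  ( a ) * F * F * F + T
Step 11: the leftmost non-terminal is F; apply F → ( E ):  ( a ) * ( E ) * F * F + T
Step 12: the leftmost non-terminal is E; apply E → T:  ( a ) * ( T ) * F * F + T
Step 13: the leftmost non-terminal is T; apply T → F:  ( a ) * ( F ) * F * F + T
Step 14: the leftmost non-terminal is F; apply F → a:  ( a ) * ( a ) * F * F + T
Step 15: the leftmost non-terminal is F; apply F → a:  ( a ) * ( a ) * a * F + T
Step 16: the leftmost non-terminal is F; apply F → a:  ( a ) * ( a ) * a * a + T
Step 17: the leftmost non-terminal is T; apply T → T * F:  ( a ) * ( a ) * a * a + T * F
Step 18: the leftmost non-terminal is T; apply T → F:  ( a ) * ( a ) * a * a + F * F
Step 19: the leftmost non-terminal is F; apply F → a:  ( a ) * ( a ) * a * a + a * F
Step 20: the leftmost non-terminal is F; apply F → a:  ( a ) * ( a ) * a * a + a * a

Final answer: E ⇒ E + T ⇒ T + T ⇒ T * F + T ⇒ T * F * F + T ⇒ T * F * F * F + T ⇒ F * F * F * F + T ⇒ ( E ) * F * F * F + T ⇒ ( T ) * F * F * F + T ⇒ ( F ) * F * F * F + T ⇒ ( a ) * F * F * F + T ⇒ ( a ) * ( E ) * F * F + T ⇒ ( a ) * ( T ) * F * F + T ⇒ ( a ) * ( F ) * F * F + T ⇒ ( a ) * ( a ) * F * F + T ⇒ ( a ) * ( a ) * a * F + T ⇒ ( a ) * ( a ) * a * a + T ⇒ ( a ) * ( a ) * a * a + T * F ⇒ ( a ) * ( a ) * a * a + F * F ⇒ ( a ) * ( a ) * a * a + a * F ⇒ ( a ) * ( a ) * a * a + a * a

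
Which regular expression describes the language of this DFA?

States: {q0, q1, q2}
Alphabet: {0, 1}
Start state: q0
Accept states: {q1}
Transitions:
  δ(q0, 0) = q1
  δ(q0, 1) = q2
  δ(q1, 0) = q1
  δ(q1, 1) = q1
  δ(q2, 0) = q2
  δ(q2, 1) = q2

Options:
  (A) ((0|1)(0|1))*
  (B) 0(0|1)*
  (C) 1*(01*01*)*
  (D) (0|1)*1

Testing sample strings against the DFA:
  '010' -> accepted
  '11' -> rejected
  '01100' -> accepted
  '01111' -> accepted
Checking each option for a counterexample:
  (A) ((0|1)(0|1))*: ε is rejected by the DFA but matches the regex → eliminated
  (B) 0(0|1)*: agrees with the DFA on all strings of length ≤ 4
  (C) 1*(01*01*)*: ε is rejected by the DFA but matches the regex → eliminated
  (D) (0|1)*1: '0' is accepted by the DFA but does not match the regex → eliminated
Only (B) 0(0|1)* is consistent with the DFA.

Final answer: (B) 0(0|1)*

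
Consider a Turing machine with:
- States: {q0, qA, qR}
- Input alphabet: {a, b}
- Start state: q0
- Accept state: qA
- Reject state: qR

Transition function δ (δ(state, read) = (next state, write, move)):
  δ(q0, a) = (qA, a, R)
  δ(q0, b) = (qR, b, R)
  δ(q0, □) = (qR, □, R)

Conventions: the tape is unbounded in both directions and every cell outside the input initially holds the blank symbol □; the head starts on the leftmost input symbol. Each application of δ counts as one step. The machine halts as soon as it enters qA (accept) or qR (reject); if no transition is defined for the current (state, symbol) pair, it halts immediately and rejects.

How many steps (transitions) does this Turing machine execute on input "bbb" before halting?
Step 0: [q0]bbb (head at position 0)
Step 1: δ(q0, b) = (qR, b, R)  ⊢  b[qR]bb (head at position 1)
The machine is in qR, so it halts and rejects.
Number of transitions executed: 1.

Final answer: 1 steps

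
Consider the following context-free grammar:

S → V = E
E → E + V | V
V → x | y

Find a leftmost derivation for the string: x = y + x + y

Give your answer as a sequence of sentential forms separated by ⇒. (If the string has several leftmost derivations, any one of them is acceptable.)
Start with S.
Step 1: the leftmost non-terminal is S; apply S → V = E:  V = E
Step 2: the leftmost non-terminal is V; apply V → x:  x = E
Step 3: the leftmost non-terminal is E; apply E → E + V:  x = E + V
Step 4: the leftmost non-terminal is E; apply E → E + V:  x = E + V + V
Step 5: the leftmost non-terminal is E; apply E → V:  x = V + V + V
Step 6: the leftmost non-terminal is V; apply V → y:  x = y + V + V
Step 7: the leftmost non-terminal is V; apply V → x:  x = y + x + V
Step 8: the leftmost non-terminal is V; apply V → y:  x = y + x + y

Final answer: S ⇒ V = E ⇒ x = E ⇒ x = E + V ⇒ x = E + V + V ⇒ x = V + V + V ⇒ x = y + V + V ⇒ x = y + x + V ⇒ x = y + x + y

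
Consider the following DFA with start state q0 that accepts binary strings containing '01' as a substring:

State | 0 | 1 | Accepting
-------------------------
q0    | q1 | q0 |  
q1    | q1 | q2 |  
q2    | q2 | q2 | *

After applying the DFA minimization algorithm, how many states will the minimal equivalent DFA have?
All 3 states are reachable from q0, so none can be removed as unreachable.
Table-filling: first mark every (accepting, non-accepting) pair as distinguishable (accepting: {q2}; non-accepting: {q0, q1}).
Round 1: (q0, q1) on '1' go to q0 and q2, already distinguishable → mark.
Every pair of states is distinguishable, so the DFA is already minimal.
Equivalence classes: {q0}, {q1}, {q2} → 3 states.

Final answer: 3 states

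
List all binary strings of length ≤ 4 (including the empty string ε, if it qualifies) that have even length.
Checking every binary string of length 0 to 4:
  Length 0: accepted: ε | rejected: (none)
  Length 1: accepted: (none) | rejected: 0, 1
  Length 2: accepted: 00, 01, 10, 11 | rejected: (none)
  Length 3: accepted: (none) | rejected: 000, 001, 010, 011, 100, 101, 110, 111
  Length 4: accepted: 0000, 0001, 0010, 0011, 0100, 0101, 0110, 0111, 1000, 1001, 1010, 1011, 1100, 1101, 1110, 1111 | rejected: (none)
Total: 21 string(s).

Final answer: ε, 00, 01, 10, 11, 0000, 0001, 0010, 0011, 0100, 0101, 0110, 0111, 1000, 1001, 1010, 1011, 1100, 1101, 1110, 1111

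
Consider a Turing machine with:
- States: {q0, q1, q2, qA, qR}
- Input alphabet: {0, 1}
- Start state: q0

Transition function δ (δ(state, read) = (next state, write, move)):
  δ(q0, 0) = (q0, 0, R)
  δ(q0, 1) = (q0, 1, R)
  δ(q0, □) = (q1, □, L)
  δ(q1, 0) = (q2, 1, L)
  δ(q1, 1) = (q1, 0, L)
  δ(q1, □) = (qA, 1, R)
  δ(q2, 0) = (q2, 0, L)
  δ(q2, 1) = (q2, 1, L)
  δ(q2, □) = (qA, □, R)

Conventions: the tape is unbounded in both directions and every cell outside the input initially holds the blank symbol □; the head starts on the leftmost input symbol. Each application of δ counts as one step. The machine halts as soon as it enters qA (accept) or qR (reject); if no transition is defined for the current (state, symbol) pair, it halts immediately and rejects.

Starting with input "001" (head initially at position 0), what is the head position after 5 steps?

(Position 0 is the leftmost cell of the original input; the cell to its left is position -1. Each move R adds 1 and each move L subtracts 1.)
Step 0: [q0]001 (head at position 0)
Step 1: δ(q0, 0) = (q0, 0, R)  ⊢  0[q0]01 (head at position 1)
Step 2: δ(q0, 0) = (q0, 0, R)  ⊢  00[q0]1 (head at position 2)
Step 3: δ(q0, 1) = (q0, 1, R)  ⊢  001[q0]□ (head at position 3)
Step 4: δ(q0, □) = (q1, □, L)  ⊢  00[q1]1□ (head at position 2)
Step 5: δ(q1, 1) = (q1, 0, L)  ⊢  0[q1]00□ (head at position 1)
Head position after 5 steps: 1

Final answer: Position 1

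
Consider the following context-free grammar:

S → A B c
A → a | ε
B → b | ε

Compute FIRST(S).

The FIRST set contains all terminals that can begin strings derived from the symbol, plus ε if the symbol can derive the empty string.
FIRST(A) = {a, ε} (A → a | ε) and FIRST(B) = {b, ε} (B → b | ε).
For S → A B c: add FIRST(A) minus ε = {a}; A is nullable, so also add FIRST(B) minus ε = {b}; B is nullable too, so also add FIRST(c) = {c}. The terminal c is never erased, so S is not nullable and ε is not included.
FIRST(S) = {a, b, c}.

Final answer: {a, b, c}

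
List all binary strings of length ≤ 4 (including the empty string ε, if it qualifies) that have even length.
Checking every binary string of length 0 to 4:
  Length 0: accepted: ε | rejected: (none)
  Length 1: accepted: (none) | rejected: 0, 1
  Length 2: accepted: 00, 01, 10, 11 | rejected: (none)
  Length 3: accepted: (none) | rejected: 000, 001, 010, 011, 100, 101, 110, 111
  Length 4: accepted: 0000, 0001, 0010, 0011, 0100, 0101, 0110, 0111, 1000, 1001, 1010, 1011, 1100, 1101, 1110, 1111 | rejected: (none)
Total: 21 string(s).

Final answer: ε, 00, 01, 10, 11, 0000, 0001, 0010, 0011, 0100, 0101, 0110, 0111, 1000, 1001, 1010, 1011, 1100, 1101, 1110, 1111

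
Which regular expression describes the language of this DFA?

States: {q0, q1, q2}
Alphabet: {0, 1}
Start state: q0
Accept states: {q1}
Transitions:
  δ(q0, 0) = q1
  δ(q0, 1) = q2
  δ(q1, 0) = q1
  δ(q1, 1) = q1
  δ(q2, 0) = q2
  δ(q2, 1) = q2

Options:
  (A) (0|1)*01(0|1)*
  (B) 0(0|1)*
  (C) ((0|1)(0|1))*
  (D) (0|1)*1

Testing sample strings against the DFA:
  '110' -> rejected
  '01100' -> accepted
  '11' -> rejected
  '0011' -> accepted
Checking each option for a counterexample:
  (A) (0|1)*01(0|1)*: '0' is accepted by the DFA but does not match the regex → eliminated
  (B) 0(0|1)*: agrees with the DFA on all strings of length ≤ 4
  (C) ((0|1)(0|1))*: ε is rejected by the DFA but matches the regex → eliminated
  (D) (0|1)*1: '0' is accepted by the DFA but does not match the regex → eliminated
Only (B) 0(0|1)* is consistent with the DFA.

Final answer: (B) 0(0|1)*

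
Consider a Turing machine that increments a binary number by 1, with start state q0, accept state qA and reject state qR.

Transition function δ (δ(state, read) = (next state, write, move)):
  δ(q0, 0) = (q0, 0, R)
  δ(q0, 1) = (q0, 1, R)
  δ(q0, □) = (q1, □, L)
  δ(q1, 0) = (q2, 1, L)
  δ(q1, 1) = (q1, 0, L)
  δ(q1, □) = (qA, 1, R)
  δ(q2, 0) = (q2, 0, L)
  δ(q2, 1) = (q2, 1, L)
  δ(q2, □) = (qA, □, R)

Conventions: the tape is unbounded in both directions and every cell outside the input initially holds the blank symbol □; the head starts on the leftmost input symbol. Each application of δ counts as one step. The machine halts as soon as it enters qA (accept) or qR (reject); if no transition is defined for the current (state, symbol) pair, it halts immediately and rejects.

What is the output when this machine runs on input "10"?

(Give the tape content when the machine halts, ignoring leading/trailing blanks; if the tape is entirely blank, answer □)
Step 0: [q0]10 (head at position 0)
Step 1: δ(q0, 1) = (q0, 1, R)  ⊢  1[q0]0 (head at position 1)
Step 2: δ(q0, 0) = (q0, 0, R)  ⊢  10[q0]□ (head at position 2)
Step 3: δ(q0, □) = (q1, □, L)  ⊢  1[q1]0□ (head at position 1)
Step 4: δ(q1, 0) = (q2, 1, L)  ⊢  [q2]11□ (head at position 0)
Step 5: δ(q2, 1) = (q2, 1, L)  ⊢  [q2]□11□ (head at position -1)
Step 6: δ(q2, □) = (qA, □, R)  ⊢  □[qA]11□ (head at position 0)
The machine is in qA, so it halts and accepts.
Tape content when halted (ignoring surrounding blanks): 11

Final answer: Output: 11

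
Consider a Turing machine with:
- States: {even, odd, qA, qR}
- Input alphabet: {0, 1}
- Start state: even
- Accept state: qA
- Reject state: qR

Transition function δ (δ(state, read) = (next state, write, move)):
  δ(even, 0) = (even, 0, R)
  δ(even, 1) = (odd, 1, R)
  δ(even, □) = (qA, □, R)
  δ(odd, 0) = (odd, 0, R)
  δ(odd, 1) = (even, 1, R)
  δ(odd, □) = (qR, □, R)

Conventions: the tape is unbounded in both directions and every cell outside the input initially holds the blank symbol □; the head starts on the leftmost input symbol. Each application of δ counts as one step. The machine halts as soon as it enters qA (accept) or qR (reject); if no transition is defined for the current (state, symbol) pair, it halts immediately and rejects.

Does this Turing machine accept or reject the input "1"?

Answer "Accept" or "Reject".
Step 0: [even]1 (head at position 0)
Step 1: δ(even, 1) = (odd, 1, R)  ⊢  1[odd]□ (head at position 1)
Step 2: δ(odd, □) = (qR, □, R)  ⊢  1□[qR]□ (head at position 2)
The machine is in qR, so it halts and rejects.

Final answer: Reject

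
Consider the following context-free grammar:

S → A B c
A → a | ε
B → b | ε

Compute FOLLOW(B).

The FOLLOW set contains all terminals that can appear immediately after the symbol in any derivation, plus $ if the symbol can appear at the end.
B occurs in S → A B c, immediately followed by the terminal c. So FOLLOW(B) = {c}.

Final answer: {c}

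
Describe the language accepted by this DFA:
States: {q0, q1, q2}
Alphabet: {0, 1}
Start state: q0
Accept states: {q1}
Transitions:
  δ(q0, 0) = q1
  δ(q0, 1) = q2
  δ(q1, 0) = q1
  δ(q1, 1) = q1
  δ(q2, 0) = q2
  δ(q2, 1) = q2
Analyzing the DFA structure:
Start state: q0
Accept states: {q1}
Interpreting what each state remembers (checking against the transitions):
  q0: nothing has been read yet
  q1: the first symbol was 0
  q2: the first symbol was 1 (trap state)
  δ(q0, 0): in q0 (nothing has been read yet), after reading 0 we have: the first symbol was 0 → q1
  δ(q0, 1): in q0 (nothing has been read yet), after reading 1 we have: the first symbol was 1 (trap state) → q2
  δ(q1, 0): in q1 (the first symbol was 0), after reading 0 we have: the first symbol was 0 → q1
  δ(q1, 1): in q1 (the first symbol was 0), after reading 1 we have: the first symbol was 0 → q1
  δ(q2, 0): in q2 (the first symbol was 1 (trap state)), after reading 0 we have: the first symbol was 1 (trap state) → q2
  δ(q2, 1): in q2 (the first symbol was 1 (trap state)), after reading 1 we have: the first symbol was 1 (trap state) → q2
A string is accepted iff it ends in {q1}, i.e. the first symbol was 0.
Language: All binary strings starting with 0

Final answer: All binary strings starting with 0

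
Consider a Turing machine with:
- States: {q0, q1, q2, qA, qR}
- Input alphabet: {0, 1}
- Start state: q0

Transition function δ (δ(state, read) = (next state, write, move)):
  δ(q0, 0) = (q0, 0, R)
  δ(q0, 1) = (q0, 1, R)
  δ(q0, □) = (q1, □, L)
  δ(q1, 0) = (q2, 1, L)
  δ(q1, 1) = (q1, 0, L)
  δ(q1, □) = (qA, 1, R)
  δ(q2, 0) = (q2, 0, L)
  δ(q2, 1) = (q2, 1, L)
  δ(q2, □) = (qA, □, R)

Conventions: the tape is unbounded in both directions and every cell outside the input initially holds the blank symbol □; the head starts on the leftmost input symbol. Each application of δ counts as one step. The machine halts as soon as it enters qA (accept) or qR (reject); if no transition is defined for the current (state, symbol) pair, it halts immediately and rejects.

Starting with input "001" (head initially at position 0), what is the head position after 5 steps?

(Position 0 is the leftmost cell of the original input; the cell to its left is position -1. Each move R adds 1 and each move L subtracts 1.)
Step 0: [q0]001 (head at position 0)
Step 1: δ(q0, 0) = (q0, 0, R)  ⊢  0[q0]01 (head at position 1)
Step 2: δ(q0, 0) = (q0, 0, R)  ⊢  00[q0]1 (head at position 2)
Step 3: δ(q0, 1) = (q0, 1, R)  ⊢  001[q0]□ (head at position 3)
Step 4: δ(q0, □) = (q1, □, L)  ⊢  00[q1]1□ (head at position 2)
Step 5: δ(q1, 1) = (q1, 0, L)  ⊢  0[q1]00□ (head at position 1)
Head position after 5 steps: 1

Final answer: Position 1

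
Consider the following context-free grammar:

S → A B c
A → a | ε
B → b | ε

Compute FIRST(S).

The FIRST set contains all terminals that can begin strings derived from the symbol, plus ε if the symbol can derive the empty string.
FIRST(A) = {a, ε} (A → a | ε) and FIRST(B) = {b, ε} (B → b | ε).
For S → A B c: add FIRST(A) minus ε = {a}; A is nullable, so also add FIRST(B) minus ε = {b}; B is nullable too, so also add FIRST(c) = {c}. The terminal c is never erased, so S is not nullable and ε is not included.
FIRST(S) = {a, b, c}.

Final answer: {a, b, c}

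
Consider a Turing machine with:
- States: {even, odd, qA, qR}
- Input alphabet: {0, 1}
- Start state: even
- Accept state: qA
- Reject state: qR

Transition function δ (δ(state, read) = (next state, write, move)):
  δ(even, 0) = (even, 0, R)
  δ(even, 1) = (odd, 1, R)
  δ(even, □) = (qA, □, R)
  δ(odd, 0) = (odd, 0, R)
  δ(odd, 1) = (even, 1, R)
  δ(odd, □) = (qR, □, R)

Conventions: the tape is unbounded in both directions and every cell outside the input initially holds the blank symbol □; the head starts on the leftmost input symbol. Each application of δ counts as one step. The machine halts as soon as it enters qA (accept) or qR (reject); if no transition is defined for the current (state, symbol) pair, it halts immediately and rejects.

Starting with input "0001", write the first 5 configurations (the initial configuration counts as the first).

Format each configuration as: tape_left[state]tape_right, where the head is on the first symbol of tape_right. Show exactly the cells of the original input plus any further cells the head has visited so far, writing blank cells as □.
Step 0: [even]0001 (head at position 0)
Step 1: δ(even, 0) = (even, 0, R)  ⊢  0[even]001 (head at position 1)
Step 2: δ(even, 0) = (even, 0, R)  ⊢  00[even]01 (head at position 2)
Step 3: δ(even, 0) = (even, 0, R)  ⊢  000[even]1 (head at position 3)
Step 4: δ(even, 1) = (odd, 1, R)  ⊢  0001[odd]□ (head at position 4)

Final answer: [even]0001 ⊢ 0[even]001 ⊢ 00[even]01 ⊢ 000[even]1 ⊢ 0001[odd]□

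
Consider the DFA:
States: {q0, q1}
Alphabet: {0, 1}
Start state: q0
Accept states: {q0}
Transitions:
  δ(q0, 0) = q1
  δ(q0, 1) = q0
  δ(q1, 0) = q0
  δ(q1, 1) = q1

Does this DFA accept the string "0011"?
Processing string "0011":
  q0 --0--> q1
  q1 --0--> q0
  q0 --1--> q0
  q0 --1--> q0
Final state: q0
Accept states: {q0}
q0 is an accept state, so the string is accepted.

Final answer: Yes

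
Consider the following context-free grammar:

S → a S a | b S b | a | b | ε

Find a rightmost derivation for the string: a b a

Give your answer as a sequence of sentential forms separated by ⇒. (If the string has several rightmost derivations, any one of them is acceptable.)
Start with S.
Step 1: the rightmost non-terminal is S; apply S → a S a:  a S a
Step 2: the rightmost non-terminal is S; apply S → b:  a b a

Final answer: S ⇒ a S a ⇒ a b a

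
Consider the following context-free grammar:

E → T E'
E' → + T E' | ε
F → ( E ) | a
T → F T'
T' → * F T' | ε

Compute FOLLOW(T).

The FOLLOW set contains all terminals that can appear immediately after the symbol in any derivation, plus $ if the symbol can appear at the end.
Useful FIRST sets: FIRST(E') = {+, ε}, FIRST(T') = {*, ε} (both E' and T' are nullable).
FOLLOW(E): E is the start symbol → $; E appears in F → ( E ) followed by ')' → FOLLOW(E) = {), $}.
FOLLOW(E'): E' appears at the right end of E → T E' and of E' → + T E', so FOLLOW(E') ⊇ FOLLOW(E) (the second occurrence adds nothing new). FOLLOW(E') = {), $}.
FOLLOW(T): in E → T E' and E' → + T E', T is followed by E': add FIRST(E') minus ε = {+}; since E' is nullable, also add FOLLOW(E) and FOLLOW(E') = {), $}. FOLLOW(T) = {+, ), $}.

Final answer: {$, ), +}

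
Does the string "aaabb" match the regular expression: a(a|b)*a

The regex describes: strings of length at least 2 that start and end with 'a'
No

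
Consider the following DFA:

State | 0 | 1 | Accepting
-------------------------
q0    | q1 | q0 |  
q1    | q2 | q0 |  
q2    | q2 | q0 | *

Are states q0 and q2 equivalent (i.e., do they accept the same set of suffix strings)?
Try the suffix ε (the empty string).
From q0: q0 — not accepting.
From q2: q2 — accepting.
The two states disagree on this suffix, so they are not equivalent.

Final answer: No. Distinguishing string: ε (the empty string) - accepted from q2 but not from q0.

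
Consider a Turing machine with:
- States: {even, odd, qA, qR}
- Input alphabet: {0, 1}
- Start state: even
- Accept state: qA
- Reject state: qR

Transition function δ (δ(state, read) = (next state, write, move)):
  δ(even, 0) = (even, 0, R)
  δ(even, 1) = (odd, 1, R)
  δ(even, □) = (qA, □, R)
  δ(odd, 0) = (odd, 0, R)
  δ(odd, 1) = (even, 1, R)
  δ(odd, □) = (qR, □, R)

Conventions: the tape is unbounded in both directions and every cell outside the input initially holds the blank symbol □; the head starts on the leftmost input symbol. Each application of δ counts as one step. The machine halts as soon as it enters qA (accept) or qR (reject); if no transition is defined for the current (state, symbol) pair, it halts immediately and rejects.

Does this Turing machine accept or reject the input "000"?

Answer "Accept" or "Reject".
Step 0: [even]000 (head at position 0)
Step 1: δ(even, 0) = (even, 0, R)  ⊢  0[even]00 (head at position 1)
Step 2: δ(even, 0) = (even, 0, R)  ⊢  00[even]0 (head at position 2)
Step 3: δ(even, 0) = (even, 0, R)  ⊢  000[even]□ (head at position 3)
Step 4: δ(even, □) = (qA, □, R)  ⊢  000□[qA]□ (head at position 4)
The machine is in qA, so it halts and accepts.

Final answer: Accept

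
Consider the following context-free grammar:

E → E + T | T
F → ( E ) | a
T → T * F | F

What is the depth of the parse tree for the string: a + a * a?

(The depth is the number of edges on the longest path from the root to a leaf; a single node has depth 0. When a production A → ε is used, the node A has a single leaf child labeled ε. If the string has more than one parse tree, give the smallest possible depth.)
The grammar is unambiguous; the parse tree of a + a * a is:
E → E + T at the root (depth 0).
  Left E (depth 1) → T (2) → F (3) → a (4).
  Right T (depth 1) → T * F; that T (2) → F (3) → a (4); F (2) → a (3).
The longest root-to-leaf paths have 4 edges.
Depth = 4.

Final answer: 4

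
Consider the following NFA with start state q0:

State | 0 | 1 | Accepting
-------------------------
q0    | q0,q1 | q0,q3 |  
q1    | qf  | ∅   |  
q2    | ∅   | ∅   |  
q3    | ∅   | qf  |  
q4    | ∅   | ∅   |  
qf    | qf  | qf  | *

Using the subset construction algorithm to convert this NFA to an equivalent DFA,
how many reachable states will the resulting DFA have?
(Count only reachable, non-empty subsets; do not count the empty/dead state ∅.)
Start subset: {q0}
{q0}: on 0 → {q0, q1}, on 1 → {q0, q3}
{q0, q1}: on 0 → {q0, q1, qf}, on 1 → {q0, q3}
{q0, q3}: on 0 → {q0, q1}, on 1 → {q0, q3, qf}
{q0, q1, qf}: on 0 → {q0, q1, qf}, on 1 → {q0, q3, qf}
{q0, q3, qf}: on 0 → {q0, q1, qf}, on 1 → {q0, q3, qf}
Reachable non-empty subsets: {q0}, {q0, q1}, {q0, q3}, {q0, q1, qf}, {q0, q3, qf} — 5 in total.

Final answer: 5 states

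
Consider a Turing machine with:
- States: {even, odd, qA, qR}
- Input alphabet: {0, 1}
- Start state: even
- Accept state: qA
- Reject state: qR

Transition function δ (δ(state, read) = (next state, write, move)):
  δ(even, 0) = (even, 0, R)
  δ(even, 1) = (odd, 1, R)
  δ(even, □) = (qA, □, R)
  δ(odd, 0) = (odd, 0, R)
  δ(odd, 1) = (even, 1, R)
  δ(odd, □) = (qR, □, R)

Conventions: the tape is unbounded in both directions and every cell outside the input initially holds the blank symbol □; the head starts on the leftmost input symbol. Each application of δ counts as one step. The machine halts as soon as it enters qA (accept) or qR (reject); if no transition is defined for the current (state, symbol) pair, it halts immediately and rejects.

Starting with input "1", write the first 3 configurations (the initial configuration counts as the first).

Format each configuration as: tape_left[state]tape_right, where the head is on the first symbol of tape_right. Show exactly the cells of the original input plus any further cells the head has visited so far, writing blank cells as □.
Step 0: [even]1 (head at position 0)
Step 1: δ(even, 1) = (odd, 1, R)  ⊢  1[odd]□ (head at position 1)
Step 2: δ(odd, □) = (qR, □, R)  ⊢  1□[qR]□ (head at position 2)

Final answer: [even]1 ⊢ 1[odd]□ ⊢ 1□[qR]□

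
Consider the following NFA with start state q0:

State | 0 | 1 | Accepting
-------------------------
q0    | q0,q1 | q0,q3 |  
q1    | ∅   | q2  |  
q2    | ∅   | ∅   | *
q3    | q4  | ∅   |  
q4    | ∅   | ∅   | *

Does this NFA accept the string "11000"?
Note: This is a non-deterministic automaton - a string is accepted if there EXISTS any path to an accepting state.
Track the set of states the NFA could be in: start {q0}
Read '1': {q0} → {q0, q3}
Read '1': {q0, q3} → {q0, q3}
Read '0': {q0, q3} → {q0, q1, q4}
Read '0': {q0, q1, q4} → {q0, q1}
Read '0': {q0, q1} → {q0, q1}
Final set {q0, q1} contains no accepting state → rejected.

Final answer: No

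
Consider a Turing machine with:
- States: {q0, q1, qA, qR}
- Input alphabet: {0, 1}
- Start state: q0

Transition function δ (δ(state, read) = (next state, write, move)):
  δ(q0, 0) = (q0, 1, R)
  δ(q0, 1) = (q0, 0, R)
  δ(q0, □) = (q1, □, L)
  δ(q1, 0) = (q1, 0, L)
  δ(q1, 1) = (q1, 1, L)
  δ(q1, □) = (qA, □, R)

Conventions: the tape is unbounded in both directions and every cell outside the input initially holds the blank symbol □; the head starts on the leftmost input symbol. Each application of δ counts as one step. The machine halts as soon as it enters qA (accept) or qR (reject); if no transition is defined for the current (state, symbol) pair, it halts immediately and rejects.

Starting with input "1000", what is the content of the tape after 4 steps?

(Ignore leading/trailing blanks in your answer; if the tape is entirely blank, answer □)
Step 0: [q0]1000 (head at position 0)
Step 1: δ(q0, 1) = (q0, 0, R)  ⊢  0[q0]000 (head at position 1)
Step 2: δ(q0, 0) = (q0, 1, R)  ⊢  01[q0]00 (head at position 2)
Step 3: δ(q0, 0) = (q0, 1, R)  ⊢  011[q0]0 (head at position 3)
Step 4: δ(q0, 0) = (q0, 1, R)  ⊢  0111[q0]□ (head at position 4)
Tape after 4 steps (ignoring surrounding blanks): 0111

Final answer: Tape: 0111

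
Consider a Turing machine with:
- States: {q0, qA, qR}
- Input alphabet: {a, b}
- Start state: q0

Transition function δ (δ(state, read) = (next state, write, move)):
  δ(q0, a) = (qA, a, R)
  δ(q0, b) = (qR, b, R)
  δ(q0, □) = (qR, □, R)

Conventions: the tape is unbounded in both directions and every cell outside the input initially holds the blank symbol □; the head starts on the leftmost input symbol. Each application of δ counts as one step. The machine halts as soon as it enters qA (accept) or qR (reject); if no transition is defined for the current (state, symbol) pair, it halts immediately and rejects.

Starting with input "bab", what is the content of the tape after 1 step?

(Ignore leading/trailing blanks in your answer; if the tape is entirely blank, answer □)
Step 0: [q0]bab (head at position 0)
Step 1: δ(q0, b) = (qR, b, R)  ⊢  b[qR]ab (head at position 1)
Tape after 1 step (ignoring surrounding blanks): bab

Final answer: Tape: bab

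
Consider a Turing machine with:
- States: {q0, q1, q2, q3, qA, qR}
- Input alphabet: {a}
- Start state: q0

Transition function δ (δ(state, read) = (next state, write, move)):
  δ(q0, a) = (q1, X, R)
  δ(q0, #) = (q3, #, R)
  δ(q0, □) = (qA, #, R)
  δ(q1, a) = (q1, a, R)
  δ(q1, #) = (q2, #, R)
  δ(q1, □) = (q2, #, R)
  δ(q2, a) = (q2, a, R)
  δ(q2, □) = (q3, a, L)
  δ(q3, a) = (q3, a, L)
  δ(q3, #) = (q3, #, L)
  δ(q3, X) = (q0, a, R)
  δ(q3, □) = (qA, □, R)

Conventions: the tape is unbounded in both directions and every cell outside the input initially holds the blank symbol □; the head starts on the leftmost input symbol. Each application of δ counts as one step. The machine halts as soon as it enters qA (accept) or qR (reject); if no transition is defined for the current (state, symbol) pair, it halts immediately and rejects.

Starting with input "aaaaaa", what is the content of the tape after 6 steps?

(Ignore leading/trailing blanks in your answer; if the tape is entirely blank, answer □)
Step 0: [q0]aaaaaa (head at position 0)
Step 1: δ(q0, a) = (q1, X, R)  ⊢  X[q1]aaaaa (head at position 1)
Step 2: δ(q1, a) = (q1, a, R)  ⊢  Xa[q1]aaaa (head at position 2)
Step 3: δ(q1, a) = (q1, a, R)  ⊢  Xaa[q1]aaa (head at position 3)
Step 4: δ(q1, a) = (q1, a, R)  ⊢  Xaaa[q1]aa (head at position 4)
Step 5: δ(q1, a) = (q1, a, R)  ⊢  Xaaaa[q1]a (head at position 5)
Step 6: δ(q1, a) = (q1, a, R)  ⊢  Xaaaaa[q1]□ (head at position 6)
Tape after 6 steps (ignoring surrounding blanks): Xaaaaa

Final answer: Tape: Xaaaaa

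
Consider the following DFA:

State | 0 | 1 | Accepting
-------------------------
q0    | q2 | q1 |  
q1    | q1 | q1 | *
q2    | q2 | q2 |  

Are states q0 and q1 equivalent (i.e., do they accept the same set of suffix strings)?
Try the suffix ε (the empty string).
From q0: q0 — not accepting.
From q1: q1 — accepting.
The two states disagree on this suffix, so they are not equivalent.

Final answer: No. Distinguishing string: ε (the empty string) - accepted from q1 but not from q0.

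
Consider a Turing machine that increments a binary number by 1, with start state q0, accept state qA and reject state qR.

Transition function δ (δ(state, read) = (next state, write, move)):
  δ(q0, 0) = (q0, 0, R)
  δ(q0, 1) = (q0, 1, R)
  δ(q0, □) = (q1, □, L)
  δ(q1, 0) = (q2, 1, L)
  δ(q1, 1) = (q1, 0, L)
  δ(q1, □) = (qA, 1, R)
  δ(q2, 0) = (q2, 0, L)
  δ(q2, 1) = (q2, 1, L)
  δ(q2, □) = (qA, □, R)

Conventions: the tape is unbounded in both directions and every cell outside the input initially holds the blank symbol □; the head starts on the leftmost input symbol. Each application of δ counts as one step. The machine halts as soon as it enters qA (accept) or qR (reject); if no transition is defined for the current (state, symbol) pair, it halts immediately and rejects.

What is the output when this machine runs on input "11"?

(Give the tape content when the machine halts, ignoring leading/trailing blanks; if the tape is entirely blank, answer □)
Step 0: [q0]11 (head at position 0)
Step 1: δ(q0, 1) = (q0, 1, R)  ⊢  1[q0]1 (head at position 1)
Step 2: δ(q0, 1) = (q0, 1, R)  ⊢  11[q0]□ (head at position 2)
Step 3: δ(q0, □) = (q1, □, L)  ⊢  1[q1]1□ (head at position 1)
Step 4: δ(q1, 1) = (q1, 0, L)  ⊢  [q1]10□ (head at position 0)
Step 5: δ(q1, 1) = (q1, 0, L)  ⊢  [q1]□00□ (head at position -1)
Step 6: δ(q1, □) = (qA, 1, R)  ⊢  1[qA]00□ (head at position 0)
The machine is in qA, so it halts and accepts.
Tape content when halted (ignoring surrounding blanks): 100

Final answer: Output: 100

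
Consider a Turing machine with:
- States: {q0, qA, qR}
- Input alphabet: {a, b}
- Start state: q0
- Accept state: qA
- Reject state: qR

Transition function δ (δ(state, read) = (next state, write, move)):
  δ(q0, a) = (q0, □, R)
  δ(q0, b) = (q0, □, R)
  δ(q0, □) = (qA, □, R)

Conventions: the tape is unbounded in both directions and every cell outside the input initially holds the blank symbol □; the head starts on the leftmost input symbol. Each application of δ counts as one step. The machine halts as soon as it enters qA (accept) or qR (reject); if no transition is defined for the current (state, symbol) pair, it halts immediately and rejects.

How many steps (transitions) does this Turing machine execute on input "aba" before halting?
Step 0: [q0]aba (head at position 0)
Step 1: δ(q0, a) = (q0, □, R)  ⊢  □[q0]ba (head at position 1)
Step 2: δ(q0, b) = (q0, □, R)  ⊢  □□[q0]a (head at position 2)
Step 3: δ(q0, a) = (q0, □, R)  ⊢  □□□[q0]□ (head at position 3)
Step 4: δ(q0, □) = (qA, □, R)  ⊢  □□□□[qA]□ (head at position 4)
The machine is in qA, so it halts and accepts.
Number of transitions executed: 4.

Final answer: 4 steps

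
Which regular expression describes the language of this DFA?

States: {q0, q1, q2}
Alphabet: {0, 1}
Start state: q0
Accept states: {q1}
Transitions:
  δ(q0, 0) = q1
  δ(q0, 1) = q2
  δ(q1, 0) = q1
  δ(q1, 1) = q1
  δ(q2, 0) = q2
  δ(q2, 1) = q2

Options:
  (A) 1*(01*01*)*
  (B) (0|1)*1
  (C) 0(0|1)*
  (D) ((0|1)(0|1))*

Testing sample strings against the DFA:
  '0101' -> accepted
  '0101' -> accepted
  '100' -> rejected
  '00001' -> accepted
Checking each option for a counterexample:
  (A) 1*(01*01*)*: ε is rejected by the DFA but matches the regex → eliminated
  (B) (0|1)*1: '0' is accepted by the DFA but does not match the regex → eliminated
  (C) 0(0|1)*: agrees with the DFA on all strings of length ≤ 4
  (D) ((0|1)(0|1))*: ε is rejected by the DFA but matches the regex → eliminated
Only (C) 0(0|1)* is consistent with the DFA.

Final answer: (C) 0(0|1)*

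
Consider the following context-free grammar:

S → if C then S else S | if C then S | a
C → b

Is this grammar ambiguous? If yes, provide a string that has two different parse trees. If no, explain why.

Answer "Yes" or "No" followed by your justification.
The 'dangling else' can attach to either if. Two leftmost derivations of  if b then if b then a else a:
  (1) S ⇒ if C then S else S ⇒ if b then S else S ⇒ if b then if C then S else S ⇒ if b then if b then S else S ⇒ if b then if b then a else S ⇒ if b then if b then a else a   (else belongs to the outer if)
  (2) S ⇒ if C then S ⇒ if b then S ⇒ if b then if C then S else S ⇒ if b then if b then S else S ⇒ if b then if b then a else S ⇒ if b then if b then a else a   (else belongs to the inner if)
Two distinct parse trees for the same string, so the grammar is ambiguous.

Final answer: Yes - the string 'if b then if b then a else a' has two distinct leftmost derivations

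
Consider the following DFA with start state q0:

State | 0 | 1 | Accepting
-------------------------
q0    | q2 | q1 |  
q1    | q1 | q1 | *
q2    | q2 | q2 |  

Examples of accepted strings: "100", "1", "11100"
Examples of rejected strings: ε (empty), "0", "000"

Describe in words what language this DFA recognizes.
non-empty binary strings starting with 1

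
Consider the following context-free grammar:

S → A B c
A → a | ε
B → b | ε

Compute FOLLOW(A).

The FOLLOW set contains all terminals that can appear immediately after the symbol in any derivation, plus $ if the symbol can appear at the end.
A occurs in S → A B c followed by B c. Add FIRST(B) minus ε = {b}; B is nullable (B → ε), so what follows B can also follow A: the terminal c. FOLLOW(A) = {b, c}.

Final answer: {b, c}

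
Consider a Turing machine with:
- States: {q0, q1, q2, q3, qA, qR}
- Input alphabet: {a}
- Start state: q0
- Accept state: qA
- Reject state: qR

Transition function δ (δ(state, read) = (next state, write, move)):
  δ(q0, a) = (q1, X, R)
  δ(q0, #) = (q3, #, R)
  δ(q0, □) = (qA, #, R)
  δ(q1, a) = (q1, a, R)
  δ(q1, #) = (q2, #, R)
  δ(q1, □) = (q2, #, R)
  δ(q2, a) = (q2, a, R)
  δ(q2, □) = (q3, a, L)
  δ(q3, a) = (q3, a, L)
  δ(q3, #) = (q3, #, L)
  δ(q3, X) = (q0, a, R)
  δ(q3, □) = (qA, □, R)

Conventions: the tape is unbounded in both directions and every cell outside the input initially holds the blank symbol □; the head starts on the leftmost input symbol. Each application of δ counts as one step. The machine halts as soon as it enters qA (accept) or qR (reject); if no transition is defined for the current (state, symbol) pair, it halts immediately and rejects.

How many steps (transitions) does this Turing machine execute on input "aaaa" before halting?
Trace (configuration after each step, as tape_left[state]tape_right with head position):
Step 0: [q0]aaaa (head at position 0)
Step 1: X[q1]aaa (head 1)
Step 2: Xa[q1]aa (head 2)
Step 3: Xaa[q1]a (head 3)
Step 4: Xaaa[q1]□ (head 4)
Step 5: Xaaa#[q2]□ (head 5)
Step 6: Xaaa[q3]#a (head 4)
Step 7: Xaa[q3]a#a (head 3)
Step 8: Xa[q3]aa#a (head 2)
Step 9: X[q3]aaa#a (head 1)
Step 10: [q3]Xaaa#a (head 0)
Step 11: a[q0]aaa#a (head 1)
Step 12: aX[q1]aa#a (head 2)
Step 13: aXa[q1]a#a (head 3)
Step 14: aXaa[q1]#a (head 4)
Step 15: aXaa#[q2]a (head 5)
Step 16: aXaa#a[q2]□ (head 6)
Step 17: aXaa#[q3]aa (head 5)
Step 18: aXaa[q3]#aa (head 4)
Step 19: aXa[q3]a#aa (head 3)
Step 20: aX[q3]aa#aa (head 2)
Step 21: a[q3]Xaa#aa (head 1)
Step 22: aa[q0]aa#aa (head 2)
Step 23: aaX[q1]a#aa (head 3)
Step 24: aaXa[q1]#aa (head 4)
Step 25: aaXa#[q2]aa (head 5)
Step 26: aaXa#a[q2]a (head 6)
Step 27: aaXa#aa[q2]□ (head 7)
Step 28: aaXa#a[q3]aa (head 6)
Step 29: aaXa#[q3]aaa (head 5)
Step 30: aaXa[q3]#aaa (head 4)
Step 31: aaX[q3]a#aaa (head 3)
Step 32: aa[q3]Xa#aaa (head 2)
Step 33: aaa[q0]a#aaa (head 3)
Step 34: aaaX[q1]#aaa (head 4)
Step 35: aaaX#[q2]aaa (head 5)
Step 36: aaaX#a[q2]aa (head 6)
Step 37: aaaX#aa[q2]a (head 7)
Step 38: aaaX#aaa[q2]□ (head 8)
Step 39: aaaX#aa[q3]aa (head 7)
Step 40: aaaX#a[q3]aaa (head 6)
Step 41: aaaX#[q3]aaaa (head 5)
Step 42: aaaX[q3]#aaaa (head 4)
Step 43: aaa[q3]X#aaaa (head 3)
Step 44: aaaa[q0]#aaaa (head 4)
Step 45: aaaa#[q3]aaaa (head 5)
Step 46: aaaa[q3]#aaaa (head 4)
Step 47: aaa[q3]a#aaaa (head 3)
Step 48: aa[q3]aa#aaaa (head 2)
Step 49: a[q3]aaa#aaaa (head 1)
Step 50: [q3]aaaa#aaaa (head 0)
Step 51: [q3]□aaaa#aaaa (head -1)
Step 52: □[qA]aaaa#aaaa (head 0)
The machine is in qA, so it halts and accepts.
Number of transitions executed: 52.

Final answer: 52 steps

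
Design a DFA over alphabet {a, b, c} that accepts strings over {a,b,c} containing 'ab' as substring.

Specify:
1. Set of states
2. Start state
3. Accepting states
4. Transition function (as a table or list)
One valid DFA (any DFA recognizing the same language is acceptable):
States: {q0, q1, q2}
Start: q0
Accepting: {q2}
Transitions (accepting states marked with *):
State | a | b | c | Accepting
-----------------------------
q0    | q1 | q0 | q0 |  
q1    | q1 | q2 | q0 |  
q2    | q2 | q2 | q2 | *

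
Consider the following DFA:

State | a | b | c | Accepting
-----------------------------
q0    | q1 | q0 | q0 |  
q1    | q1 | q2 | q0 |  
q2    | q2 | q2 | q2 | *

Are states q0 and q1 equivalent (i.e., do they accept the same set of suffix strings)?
Try the suffix "b".
From q0: q0 → q0 — not accepting.
From q1: q1 → q2 — accepting.
The two states disagree on this suffix, so they are not equivalent.

Final answer: No. Distinguishing string: "b" - accepted from q1 but not from q0.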